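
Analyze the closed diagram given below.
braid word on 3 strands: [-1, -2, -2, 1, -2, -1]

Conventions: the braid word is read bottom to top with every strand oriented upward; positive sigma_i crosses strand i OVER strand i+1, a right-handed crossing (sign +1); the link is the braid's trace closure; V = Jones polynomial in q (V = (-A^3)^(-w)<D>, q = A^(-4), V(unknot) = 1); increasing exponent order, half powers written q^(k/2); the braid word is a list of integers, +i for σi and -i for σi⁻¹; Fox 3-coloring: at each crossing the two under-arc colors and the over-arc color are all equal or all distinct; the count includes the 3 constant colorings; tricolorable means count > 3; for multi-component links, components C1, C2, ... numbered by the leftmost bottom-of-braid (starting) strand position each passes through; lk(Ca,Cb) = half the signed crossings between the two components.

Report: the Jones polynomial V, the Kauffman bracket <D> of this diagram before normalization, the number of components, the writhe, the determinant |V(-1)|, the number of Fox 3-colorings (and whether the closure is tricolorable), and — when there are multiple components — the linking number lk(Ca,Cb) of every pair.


Jones polynomial: V(q) = -q^-6 + q^-5 - q^-4 + 2q^-3 - q^-2 + q^-1
<D> = A^-8 - A^-4 + 2 - A^4 + A^8 - A^12; writhe -4
components 1, writhe -4 (6 crossings)
3-colorings: 3 of 3^6, det 7 — not tricolorable
note: w = -4 shifts under R1 moves; the (-A^3)^(4) factor cancels that in V


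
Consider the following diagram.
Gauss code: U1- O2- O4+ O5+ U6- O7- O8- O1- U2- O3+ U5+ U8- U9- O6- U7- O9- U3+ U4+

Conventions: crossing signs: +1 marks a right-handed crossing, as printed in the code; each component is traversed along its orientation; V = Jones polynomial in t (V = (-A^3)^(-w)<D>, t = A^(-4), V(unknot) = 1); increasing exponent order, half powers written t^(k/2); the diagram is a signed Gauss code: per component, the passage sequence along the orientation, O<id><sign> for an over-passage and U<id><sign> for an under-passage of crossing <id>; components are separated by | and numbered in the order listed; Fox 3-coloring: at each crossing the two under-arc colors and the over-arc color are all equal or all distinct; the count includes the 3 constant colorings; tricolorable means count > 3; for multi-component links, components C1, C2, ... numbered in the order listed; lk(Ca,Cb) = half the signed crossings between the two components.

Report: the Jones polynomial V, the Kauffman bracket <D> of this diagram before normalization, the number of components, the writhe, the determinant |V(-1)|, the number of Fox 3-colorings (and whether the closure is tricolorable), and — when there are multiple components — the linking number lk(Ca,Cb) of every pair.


V(t) = -t^-4 + t^-3 + t^-1
bracket: -A^-5 - A^3 + A^7, w = -3
1 component, writhe -3, over 9 crossings
det 3, colorings 9 of 3^9 — tricolorable
observation: V spans 3 powers of t: at least 3 crossings in any diagram


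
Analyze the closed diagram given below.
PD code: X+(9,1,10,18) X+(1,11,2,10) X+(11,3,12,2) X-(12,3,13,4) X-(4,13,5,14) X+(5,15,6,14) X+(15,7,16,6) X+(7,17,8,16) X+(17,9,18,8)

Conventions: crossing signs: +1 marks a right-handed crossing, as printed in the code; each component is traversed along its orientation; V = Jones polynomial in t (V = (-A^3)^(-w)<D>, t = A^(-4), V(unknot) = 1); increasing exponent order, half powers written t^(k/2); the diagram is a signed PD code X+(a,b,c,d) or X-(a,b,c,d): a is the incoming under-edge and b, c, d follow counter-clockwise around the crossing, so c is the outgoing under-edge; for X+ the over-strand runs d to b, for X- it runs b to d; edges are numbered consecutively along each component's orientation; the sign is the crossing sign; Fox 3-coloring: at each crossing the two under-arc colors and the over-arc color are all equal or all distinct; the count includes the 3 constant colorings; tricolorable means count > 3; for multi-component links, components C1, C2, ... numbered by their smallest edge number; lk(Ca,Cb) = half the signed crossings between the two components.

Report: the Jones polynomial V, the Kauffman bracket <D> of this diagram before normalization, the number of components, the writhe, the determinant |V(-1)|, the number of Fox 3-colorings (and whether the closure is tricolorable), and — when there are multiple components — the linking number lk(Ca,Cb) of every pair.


Jones polynomial: V(t) = t^2 + t^4 - t^5 + t^6 - t^7
<D> = A^-13 - A^-9 + A^-5 - A^-1 - A^7; writhe +5
components 1, writhe +5 (9 crossings)
3-colorings: 3 of 3^9, det 5 — not tricolorable
note: the span of V is 5, forcing >= 5 crossings in any diagram


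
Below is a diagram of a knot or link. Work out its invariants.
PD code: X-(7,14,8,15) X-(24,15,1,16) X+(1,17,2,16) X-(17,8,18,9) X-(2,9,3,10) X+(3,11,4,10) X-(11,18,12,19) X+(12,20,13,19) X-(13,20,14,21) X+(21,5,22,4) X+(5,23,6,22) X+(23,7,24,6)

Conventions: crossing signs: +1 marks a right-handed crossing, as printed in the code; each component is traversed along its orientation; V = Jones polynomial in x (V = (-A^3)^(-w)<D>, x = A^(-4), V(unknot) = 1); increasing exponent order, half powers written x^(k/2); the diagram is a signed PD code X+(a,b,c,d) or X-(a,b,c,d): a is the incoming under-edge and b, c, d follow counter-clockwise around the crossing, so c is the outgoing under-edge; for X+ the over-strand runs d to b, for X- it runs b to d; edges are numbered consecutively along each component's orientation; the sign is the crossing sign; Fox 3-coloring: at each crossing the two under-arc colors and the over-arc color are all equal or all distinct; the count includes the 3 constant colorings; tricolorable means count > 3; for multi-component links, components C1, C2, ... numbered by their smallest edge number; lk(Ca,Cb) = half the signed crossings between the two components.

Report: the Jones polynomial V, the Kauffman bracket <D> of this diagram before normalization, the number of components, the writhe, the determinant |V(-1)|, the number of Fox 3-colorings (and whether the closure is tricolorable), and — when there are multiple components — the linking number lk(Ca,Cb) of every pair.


Jones polynomial: V(x) = -x^-3 + x^-2 - x^-1 + 3 - x + x^2 - x^3
<D> = -A^-12 + A^-8 - A^-4 + 3 - A^4 + A^8 - A^12; writhe 0
components 1, writhe 0 (12 crossings)
3-colorings: 27 of 3^12, det 9 — tricolorable
note: V spans 6 powers of x: at least 6 crossings in any diagram


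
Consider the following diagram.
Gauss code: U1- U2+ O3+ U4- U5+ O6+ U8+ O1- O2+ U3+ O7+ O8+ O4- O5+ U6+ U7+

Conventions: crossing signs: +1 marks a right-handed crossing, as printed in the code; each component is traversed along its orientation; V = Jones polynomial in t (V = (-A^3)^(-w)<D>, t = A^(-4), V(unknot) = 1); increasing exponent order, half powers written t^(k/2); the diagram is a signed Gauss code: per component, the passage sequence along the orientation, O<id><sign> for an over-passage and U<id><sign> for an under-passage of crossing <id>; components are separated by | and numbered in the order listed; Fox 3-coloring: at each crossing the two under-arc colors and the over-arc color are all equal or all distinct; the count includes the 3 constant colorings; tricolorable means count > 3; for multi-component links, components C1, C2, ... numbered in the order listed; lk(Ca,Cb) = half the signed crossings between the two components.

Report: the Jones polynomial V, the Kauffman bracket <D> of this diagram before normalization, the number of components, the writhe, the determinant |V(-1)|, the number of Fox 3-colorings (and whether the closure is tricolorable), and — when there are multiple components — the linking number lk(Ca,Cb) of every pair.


V(t) = t + t^3 - t^4
bracket: -A^-4 + 1 + A^8, w = +4
1 component, writhe +4, over 8 crossings
det 3, colorings 9 of 3^8 — tricolorable
observation: V spans 3 powers of t: at least 3 crossings in any diagram


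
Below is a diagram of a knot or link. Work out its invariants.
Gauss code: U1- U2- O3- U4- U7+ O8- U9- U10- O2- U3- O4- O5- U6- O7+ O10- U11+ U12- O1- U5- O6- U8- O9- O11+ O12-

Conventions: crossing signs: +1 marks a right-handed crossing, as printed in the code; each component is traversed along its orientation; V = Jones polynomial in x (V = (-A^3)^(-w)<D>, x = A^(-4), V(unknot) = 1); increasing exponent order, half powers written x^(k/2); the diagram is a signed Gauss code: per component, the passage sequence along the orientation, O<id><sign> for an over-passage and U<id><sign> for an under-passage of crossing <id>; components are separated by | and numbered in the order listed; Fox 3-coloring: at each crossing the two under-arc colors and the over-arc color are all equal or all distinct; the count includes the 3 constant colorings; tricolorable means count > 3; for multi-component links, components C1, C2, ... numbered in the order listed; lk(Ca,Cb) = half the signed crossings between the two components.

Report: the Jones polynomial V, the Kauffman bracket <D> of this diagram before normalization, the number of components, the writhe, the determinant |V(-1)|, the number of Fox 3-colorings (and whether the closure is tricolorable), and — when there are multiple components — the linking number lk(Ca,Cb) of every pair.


V = x^-11 - 2x^-10 + 2x^-9 - 3x^-8 + 2x^-7 - 2x^-6 + 2x^-5 + x^-3
<D> = A^-12 + 2A^-4 - 2 + 2A^4 - 3A^8 + 2A^12 - 2A^16 + A^20 (w = -8)
1 component over 12 crossings, w = -8
9 Fox colorings among 3^12, |V(-1)| = 15: tricolorable
why: w = -8 shifts under R1 moves; the (-A^3)^(8) factor cancels that in V


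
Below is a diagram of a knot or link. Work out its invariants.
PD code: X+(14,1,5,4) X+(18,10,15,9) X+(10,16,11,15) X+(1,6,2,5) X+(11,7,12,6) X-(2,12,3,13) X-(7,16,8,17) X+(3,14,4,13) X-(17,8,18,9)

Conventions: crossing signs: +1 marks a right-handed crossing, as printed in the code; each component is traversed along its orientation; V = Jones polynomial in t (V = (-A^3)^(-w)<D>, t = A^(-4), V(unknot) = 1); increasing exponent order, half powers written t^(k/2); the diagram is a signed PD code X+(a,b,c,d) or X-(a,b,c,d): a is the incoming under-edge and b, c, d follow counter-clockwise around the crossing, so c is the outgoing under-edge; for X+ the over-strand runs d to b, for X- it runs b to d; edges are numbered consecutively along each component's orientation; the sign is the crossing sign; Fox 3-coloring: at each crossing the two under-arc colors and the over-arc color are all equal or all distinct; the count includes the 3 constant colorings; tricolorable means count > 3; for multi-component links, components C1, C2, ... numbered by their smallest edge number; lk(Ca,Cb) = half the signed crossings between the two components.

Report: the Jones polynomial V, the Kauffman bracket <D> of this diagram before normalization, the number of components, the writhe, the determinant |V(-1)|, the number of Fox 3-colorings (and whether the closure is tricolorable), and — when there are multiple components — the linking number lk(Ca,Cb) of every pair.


V(t) = 1 + t + t^2 + t^3
bracket: -A^-3 - A - A^5 - A^9, w = +3
3 components, writhe +3, over 9 crossings
lk(C1,C2) = +1
linking number lk(C1,C3) = 0
lk(C2,C3): 0
det 0, colorings 9 of 3^9 — tricolorable
observation: summing lk over 3 pairs gives +1


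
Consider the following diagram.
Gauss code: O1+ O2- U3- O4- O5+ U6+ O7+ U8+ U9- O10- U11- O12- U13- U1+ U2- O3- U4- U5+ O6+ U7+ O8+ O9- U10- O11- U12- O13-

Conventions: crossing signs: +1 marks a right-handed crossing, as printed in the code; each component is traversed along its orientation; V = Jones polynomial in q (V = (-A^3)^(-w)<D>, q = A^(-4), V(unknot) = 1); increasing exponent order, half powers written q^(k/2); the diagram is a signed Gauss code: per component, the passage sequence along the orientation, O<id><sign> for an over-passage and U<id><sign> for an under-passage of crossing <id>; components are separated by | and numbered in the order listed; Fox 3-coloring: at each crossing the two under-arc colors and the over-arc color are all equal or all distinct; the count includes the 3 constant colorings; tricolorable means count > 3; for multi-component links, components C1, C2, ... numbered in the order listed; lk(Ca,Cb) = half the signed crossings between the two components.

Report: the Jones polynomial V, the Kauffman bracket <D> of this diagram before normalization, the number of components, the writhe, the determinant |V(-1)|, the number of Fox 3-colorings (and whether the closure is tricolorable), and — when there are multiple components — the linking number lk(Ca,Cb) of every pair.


V(q) = -q^-4 + q^-3 + q^-1
bracket: -A^-5 - A^3 + A^7, w = -3
1 component, writhe -3, over 13 crossings
det 3, colorings 9 of 3^13 — tricolorable
observation: det 3 = |V(-1)|; divisible by 3, so tricolorable


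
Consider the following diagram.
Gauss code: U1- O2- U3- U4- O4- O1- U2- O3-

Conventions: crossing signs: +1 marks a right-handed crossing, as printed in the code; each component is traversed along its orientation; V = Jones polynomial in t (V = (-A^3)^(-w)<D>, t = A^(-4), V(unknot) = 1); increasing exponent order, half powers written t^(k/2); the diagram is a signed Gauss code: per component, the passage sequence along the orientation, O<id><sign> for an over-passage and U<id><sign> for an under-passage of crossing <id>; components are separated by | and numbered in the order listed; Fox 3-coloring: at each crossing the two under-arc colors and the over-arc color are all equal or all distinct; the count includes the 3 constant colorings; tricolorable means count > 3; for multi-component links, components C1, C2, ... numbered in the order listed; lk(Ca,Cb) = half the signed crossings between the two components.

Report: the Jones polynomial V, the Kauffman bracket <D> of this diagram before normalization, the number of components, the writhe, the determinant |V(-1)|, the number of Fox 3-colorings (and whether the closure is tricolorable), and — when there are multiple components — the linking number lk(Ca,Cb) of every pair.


Jones polynomial: V(t) = -t^-4 + t^-3 + t^-1
<D> = A^-8 + 1 - A^4; writhe -4
components 1, writhe -4 (4 crossings)
3-colorings: 9 of 3^4, det 3 — tricolorable
note: |V(-1)| = 3: so tricolorable, since 3 divides 3


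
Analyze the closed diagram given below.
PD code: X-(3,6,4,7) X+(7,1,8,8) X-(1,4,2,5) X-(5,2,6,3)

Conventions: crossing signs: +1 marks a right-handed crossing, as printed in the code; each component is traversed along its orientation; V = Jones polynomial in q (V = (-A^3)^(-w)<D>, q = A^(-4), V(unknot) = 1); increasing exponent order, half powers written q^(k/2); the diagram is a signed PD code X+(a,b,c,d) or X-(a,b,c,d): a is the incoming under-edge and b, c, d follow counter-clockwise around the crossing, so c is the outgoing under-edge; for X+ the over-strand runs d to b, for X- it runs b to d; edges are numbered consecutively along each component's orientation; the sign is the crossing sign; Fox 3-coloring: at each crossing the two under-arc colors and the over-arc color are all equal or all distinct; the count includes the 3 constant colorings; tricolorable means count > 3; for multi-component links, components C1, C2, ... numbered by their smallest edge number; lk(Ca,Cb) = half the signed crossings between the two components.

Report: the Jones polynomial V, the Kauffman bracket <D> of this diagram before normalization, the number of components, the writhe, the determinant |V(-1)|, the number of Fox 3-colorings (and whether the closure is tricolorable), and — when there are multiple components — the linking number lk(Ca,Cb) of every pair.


V = -q^-4 + q^-3 + q^-1
<D> = A^-2 + A^6 - A^10 (w = -2)
1 component over 4 crossings, w = -2
9 Fox colorings among 3^4, |V(-1)| = 3: tricolorable
why: the span of V is 3, forcing >= 3 crossings in any diagram


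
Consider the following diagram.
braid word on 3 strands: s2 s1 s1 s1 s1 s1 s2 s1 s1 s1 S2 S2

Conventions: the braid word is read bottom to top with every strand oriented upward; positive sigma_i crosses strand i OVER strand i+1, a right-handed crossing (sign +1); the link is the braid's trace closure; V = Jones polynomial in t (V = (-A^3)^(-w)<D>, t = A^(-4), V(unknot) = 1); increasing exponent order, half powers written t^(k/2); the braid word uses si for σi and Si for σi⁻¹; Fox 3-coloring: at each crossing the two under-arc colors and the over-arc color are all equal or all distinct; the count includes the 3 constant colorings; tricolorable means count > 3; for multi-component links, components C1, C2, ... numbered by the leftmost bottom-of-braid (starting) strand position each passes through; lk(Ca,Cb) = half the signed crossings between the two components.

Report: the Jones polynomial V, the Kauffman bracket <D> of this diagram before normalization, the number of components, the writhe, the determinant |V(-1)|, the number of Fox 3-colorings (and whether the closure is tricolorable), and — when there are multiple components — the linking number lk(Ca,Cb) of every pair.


V(t) = t^3 + 2t^5 - 2t^6 + 2t^7 - 3t^8 + 2t^9 - 2t^10 + t^11
bracket: A^-20 - 2A^-16 + 2A^-12 - 3A^-8 + 2A^-4 - 2 + 2A^4 + A^12, w = +8
1 component, writhe +8, over 12 crossings
det 15, colorings 9 of 3^12 — tricolorable
observation: w = +8 (over 12 crossings) is diagram-only; (-A^3)^(-8) removes it from V


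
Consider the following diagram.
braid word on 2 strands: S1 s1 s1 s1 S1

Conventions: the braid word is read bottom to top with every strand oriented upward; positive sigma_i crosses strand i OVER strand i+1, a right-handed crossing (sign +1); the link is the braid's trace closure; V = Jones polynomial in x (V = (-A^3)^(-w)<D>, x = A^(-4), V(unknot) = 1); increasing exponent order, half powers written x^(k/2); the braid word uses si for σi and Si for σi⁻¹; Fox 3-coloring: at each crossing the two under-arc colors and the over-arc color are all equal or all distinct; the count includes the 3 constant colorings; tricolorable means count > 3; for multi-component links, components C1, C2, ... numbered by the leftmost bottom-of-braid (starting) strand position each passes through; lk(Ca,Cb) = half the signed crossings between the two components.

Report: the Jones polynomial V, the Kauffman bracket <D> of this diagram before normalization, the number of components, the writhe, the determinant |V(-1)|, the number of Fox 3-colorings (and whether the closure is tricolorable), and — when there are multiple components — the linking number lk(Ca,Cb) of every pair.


V(x) = 1
bracket: -A^3, w = +1
1 component, writhe +1, over 5 crossings
det 1, colorings 3 of 3^5 — not tricolorable
observation: det 1 = |V(-1)|; not divisible by 3, so not tricolorable


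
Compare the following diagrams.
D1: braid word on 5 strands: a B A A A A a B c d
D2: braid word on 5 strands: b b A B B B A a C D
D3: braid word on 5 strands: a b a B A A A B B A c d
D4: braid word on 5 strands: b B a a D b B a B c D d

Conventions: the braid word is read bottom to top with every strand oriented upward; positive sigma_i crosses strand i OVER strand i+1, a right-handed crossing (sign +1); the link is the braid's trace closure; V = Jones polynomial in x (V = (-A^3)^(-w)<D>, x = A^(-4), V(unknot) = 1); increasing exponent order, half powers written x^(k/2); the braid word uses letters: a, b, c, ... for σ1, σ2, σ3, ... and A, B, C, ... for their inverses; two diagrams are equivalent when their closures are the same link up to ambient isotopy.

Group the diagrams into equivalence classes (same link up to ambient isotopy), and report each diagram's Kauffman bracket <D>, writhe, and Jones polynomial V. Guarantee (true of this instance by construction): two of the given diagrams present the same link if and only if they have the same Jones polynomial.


equivalence classes: {D1, D3} | {D2} | {D4}
D1 (bracket A^-2 - A^2 + 2A^6 - A^10 + A^14 - A^18; 10 crossings at w = -2): V = -x^-6 + x^-5 - x^-4 + 2x^-3 - x^-2 + x^-1
D2 (bracket A^-12; 10 crossings at w = -4): V = 1
V(D3) = -x^-6 + x^-5 - x^-4 + 2x^-3 - x^-2 + x^-1  (w -2, c 12, <D> = A^-2 - A^2 + 2A^6 - A^10 + A^14 - A^18)
V(D4) = x + x^3 - x^4  (w +2, c 12, <D> = -A^-10 + A^-6 + A^2)
key observation: 3 classes among 4 diagrams; unequal V(x) rules out equality


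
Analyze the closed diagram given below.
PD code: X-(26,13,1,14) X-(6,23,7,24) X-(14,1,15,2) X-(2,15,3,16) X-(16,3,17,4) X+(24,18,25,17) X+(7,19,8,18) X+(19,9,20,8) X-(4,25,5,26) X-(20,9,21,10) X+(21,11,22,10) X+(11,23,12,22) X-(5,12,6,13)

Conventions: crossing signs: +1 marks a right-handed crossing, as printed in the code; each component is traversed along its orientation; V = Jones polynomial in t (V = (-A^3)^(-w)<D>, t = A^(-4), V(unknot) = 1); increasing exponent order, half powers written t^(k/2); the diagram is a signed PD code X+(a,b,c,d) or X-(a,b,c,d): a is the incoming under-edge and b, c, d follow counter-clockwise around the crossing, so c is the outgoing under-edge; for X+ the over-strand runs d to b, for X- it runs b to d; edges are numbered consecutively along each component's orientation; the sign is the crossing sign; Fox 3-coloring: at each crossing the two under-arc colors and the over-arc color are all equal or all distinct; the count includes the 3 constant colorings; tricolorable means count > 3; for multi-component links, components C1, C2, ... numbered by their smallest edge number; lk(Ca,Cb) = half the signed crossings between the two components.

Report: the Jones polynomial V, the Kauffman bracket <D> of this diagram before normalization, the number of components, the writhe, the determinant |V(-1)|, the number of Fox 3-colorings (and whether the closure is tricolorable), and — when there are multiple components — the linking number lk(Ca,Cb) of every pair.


Jones polynomial: V(t) = -t^-6 + 2t^-5 - 3t^-4 + 4t^-3 - 4t^-2 + 4t^-1 - 2 + 2t - t^2
<D> = A^-17 - 2A^-13 + 2A^-9 - 4A^-5 + 4A^-1 - 4A^3 + 3A^7 - 2A^11 + A^15; writhe -3
components 1, writhe -3 (13 crossings)
3-colorings: 3 of 3^13, det 23 — not tricolorable
note: V spans 8 powers of t: at least 8 crossings in any diagram


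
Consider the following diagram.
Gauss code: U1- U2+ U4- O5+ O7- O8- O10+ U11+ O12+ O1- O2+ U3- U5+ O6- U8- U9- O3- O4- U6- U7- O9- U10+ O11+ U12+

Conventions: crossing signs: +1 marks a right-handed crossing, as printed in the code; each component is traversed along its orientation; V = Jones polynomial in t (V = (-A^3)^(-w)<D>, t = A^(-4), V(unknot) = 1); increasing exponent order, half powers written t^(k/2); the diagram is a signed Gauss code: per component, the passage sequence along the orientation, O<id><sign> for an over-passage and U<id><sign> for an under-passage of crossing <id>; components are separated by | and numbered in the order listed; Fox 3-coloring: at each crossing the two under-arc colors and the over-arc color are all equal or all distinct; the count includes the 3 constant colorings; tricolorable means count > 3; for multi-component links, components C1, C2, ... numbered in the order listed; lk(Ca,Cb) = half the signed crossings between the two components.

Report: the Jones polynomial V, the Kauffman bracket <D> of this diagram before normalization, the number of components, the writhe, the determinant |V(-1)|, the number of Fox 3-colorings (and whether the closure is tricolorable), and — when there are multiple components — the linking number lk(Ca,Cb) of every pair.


V = -t^-5 + t^-4 - t^-3 + 2t^-2 - t^-1 + 2 - t
<D> = -A^-10 + 2A^-6 - A^-2 + 2A^2 - A^6 + A^10 - A^14 (w = -2)
1 component over 12 crossings, w = -2
9 Fox colorings among 3^12, |V(-1)| = 9: tricolorable
why: w = -2 (over 12 crossings) is diagram-only; (-A^3)^(2) removes it from V


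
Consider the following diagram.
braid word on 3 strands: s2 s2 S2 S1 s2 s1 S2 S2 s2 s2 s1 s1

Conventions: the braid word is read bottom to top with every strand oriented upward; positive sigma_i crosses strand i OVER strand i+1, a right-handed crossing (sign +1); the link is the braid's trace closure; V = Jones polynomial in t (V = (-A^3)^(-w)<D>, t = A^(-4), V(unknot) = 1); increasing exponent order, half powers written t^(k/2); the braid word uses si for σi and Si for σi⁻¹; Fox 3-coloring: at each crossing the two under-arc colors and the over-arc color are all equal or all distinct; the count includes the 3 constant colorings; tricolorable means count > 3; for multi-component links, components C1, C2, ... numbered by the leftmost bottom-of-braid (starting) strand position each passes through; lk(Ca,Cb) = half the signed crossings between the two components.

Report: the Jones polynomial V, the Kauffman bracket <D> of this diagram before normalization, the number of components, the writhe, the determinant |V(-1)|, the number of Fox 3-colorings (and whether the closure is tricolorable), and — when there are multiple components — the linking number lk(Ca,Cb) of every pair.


V(t) = t - t^2 + 2t^3 - t^4 + t^5 - t^6
bracket: -A^-12 + A^-8 - A^-4 + 2 - A^4 + A^8, w = +4
1 component, writhe +4, over 12 crossings
det 7, colorings 3 of 3^12 — not tricolorable
observation: w = +4 shifts under R1 moves; the (-A^3)^(-4) factor cancels that in V


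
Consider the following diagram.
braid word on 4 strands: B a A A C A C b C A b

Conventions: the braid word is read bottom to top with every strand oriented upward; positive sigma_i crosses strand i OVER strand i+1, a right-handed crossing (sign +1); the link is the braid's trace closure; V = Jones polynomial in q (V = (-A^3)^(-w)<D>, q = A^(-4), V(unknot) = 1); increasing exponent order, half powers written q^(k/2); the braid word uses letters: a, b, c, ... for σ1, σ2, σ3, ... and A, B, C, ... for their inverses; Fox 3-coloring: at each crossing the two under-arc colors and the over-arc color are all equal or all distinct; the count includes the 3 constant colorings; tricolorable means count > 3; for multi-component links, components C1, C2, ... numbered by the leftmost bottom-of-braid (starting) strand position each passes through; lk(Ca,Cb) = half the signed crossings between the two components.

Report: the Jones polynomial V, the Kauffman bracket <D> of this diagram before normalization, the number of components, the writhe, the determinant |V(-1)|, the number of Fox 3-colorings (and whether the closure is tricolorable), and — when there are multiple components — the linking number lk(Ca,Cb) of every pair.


V(q) = q^-8 - 2q^-7 + q^-6 - 2q^-5 + 2q^-4 + q^-2
bracket: -A^-7 - 2A + 2A^5 - A^9 + 2A^13 - A^17, w = -5
1 component, writhe -5, over 11 crossings
det 9, colorings 27 of 3^11 — tricolorable
observation: the word shrinks to σ2⁻¹ σ1⁻¹ σ3⁻¹ σ1⁻¹ σ3⁻¹ σ2 σ3⁻¹ σ1⁻¹ σ2 after cancelling


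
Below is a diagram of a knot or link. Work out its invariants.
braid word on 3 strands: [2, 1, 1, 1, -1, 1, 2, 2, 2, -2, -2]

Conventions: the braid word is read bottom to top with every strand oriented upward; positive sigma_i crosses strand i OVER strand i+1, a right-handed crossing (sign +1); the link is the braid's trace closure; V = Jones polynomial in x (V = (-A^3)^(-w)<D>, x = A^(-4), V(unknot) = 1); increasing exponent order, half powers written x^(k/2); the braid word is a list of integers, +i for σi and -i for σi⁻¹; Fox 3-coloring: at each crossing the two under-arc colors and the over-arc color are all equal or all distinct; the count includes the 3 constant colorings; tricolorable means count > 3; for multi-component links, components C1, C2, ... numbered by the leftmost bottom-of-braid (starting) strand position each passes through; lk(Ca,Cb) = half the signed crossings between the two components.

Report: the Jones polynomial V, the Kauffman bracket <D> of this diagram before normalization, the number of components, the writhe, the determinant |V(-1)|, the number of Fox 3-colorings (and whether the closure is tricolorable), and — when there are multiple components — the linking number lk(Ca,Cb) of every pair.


V = -x^(3/2) - 2x^(7/2) + x^(9/2) - x^(11/2) + x^(13/2)
<D> = -A^-11 + A^-7 - A^-3 + 2A + A^9 (w = +5)
2 components over 11 crossings, w = +5
lk(C1,C2): +1
9 Fox colorings among 3^11, |V(-1)| = 6: tricolorable
why: det 6 = |V(-1)|; divisible by 3, so tricolorable


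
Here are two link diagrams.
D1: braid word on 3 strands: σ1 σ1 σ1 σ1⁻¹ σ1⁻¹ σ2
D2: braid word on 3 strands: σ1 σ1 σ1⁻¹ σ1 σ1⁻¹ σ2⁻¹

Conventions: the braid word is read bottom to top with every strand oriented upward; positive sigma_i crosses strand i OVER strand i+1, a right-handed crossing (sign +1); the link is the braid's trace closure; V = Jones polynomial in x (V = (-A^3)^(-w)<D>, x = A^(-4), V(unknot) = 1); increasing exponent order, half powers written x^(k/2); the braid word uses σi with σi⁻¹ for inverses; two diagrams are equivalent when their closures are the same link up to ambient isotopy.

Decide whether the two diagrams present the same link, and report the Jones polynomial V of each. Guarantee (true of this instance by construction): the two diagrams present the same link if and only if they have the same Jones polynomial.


same link: yes
V(D1) = 1  [6 crossings, <D> = A^6, w = +2]
D2 (bracket 1; 6 crossings at w = 0): V = 1
note: from 6 to 6 crossings by R-moves: one link, two diagrams


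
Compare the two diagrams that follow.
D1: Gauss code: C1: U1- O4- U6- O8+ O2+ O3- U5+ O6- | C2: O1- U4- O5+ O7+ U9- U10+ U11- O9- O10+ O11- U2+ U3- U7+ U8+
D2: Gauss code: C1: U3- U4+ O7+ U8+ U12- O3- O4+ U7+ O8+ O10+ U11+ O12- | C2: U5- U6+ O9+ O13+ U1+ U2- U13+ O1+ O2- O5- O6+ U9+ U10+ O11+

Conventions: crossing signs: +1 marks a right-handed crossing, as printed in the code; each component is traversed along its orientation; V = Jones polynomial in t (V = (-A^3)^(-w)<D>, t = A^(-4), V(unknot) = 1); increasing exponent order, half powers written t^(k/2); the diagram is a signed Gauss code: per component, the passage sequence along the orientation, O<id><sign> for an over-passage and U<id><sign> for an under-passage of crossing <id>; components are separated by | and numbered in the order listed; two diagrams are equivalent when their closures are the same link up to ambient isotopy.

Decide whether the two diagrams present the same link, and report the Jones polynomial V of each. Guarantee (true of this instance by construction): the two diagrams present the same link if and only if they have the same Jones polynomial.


same link: no
V(D1) = t^(-7/2) - 2t^(-5/2) + t^(-3/2) - 2t^(-1/2) + t^(1/2) - t^(3/2)  [11 crossings, <D> = A^-9 - A^-5 + 2A^-1 - A^3 + 2A^7 - A^11, w = -1]
V(D2) = -t^(1/2) - t^(5/2)  (w +5, c 13, <D> = A^5 + A^13)
note: comparing 2 Jones polynomials yields 2 groups


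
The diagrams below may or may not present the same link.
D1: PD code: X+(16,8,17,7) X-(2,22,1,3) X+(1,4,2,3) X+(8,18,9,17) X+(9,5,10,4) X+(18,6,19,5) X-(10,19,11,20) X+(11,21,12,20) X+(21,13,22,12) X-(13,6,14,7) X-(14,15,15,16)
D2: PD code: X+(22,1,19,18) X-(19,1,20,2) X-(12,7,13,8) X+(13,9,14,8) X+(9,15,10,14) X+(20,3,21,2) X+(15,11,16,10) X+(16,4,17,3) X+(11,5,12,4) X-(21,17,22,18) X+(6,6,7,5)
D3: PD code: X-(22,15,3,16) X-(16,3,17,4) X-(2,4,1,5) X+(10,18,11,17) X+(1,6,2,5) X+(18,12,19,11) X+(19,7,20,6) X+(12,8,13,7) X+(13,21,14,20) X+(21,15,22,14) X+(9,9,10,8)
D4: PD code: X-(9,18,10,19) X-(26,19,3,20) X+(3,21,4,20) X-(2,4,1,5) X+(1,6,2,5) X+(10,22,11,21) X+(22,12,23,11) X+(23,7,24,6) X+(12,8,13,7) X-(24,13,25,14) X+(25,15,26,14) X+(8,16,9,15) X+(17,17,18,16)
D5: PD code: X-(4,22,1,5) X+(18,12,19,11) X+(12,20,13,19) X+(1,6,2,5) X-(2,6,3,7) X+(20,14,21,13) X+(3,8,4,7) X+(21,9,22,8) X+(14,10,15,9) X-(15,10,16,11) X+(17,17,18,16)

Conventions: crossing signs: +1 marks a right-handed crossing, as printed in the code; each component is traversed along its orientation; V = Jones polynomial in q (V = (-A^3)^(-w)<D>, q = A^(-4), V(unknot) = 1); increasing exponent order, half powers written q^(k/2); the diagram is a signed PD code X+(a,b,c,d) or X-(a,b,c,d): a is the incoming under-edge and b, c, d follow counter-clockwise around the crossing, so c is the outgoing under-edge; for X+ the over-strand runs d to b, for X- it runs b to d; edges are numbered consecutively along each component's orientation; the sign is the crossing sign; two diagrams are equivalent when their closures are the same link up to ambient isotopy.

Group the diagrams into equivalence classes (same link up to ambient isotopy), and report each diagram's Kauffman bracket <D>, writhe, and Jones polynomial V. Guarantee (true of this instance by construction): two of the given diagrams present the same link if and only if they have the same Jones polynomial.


classes: {D1, D2, D3, D4, D5}
V(D1) = -q^(1/2) - q^(3/2) - q^(5/2) + q^(9/2)  [11 crossings, <D> = -A^-9 + A^-1 + A^3 + A^7, w = +3]
V(D2) = -q^(1/2) - q^(3/2) - q^(5/2) + q^(9/2)  (w +5, c 11, <D> = -A^-3 + A^5 + A^9 + A^13)
V(D3) = -q^(1/2) - q^(3/2) - q^(5/2) + q^(9/2)  (w +5, c 11, <D> = -A^-3 + A^5 + A^9 + A^13)
V(D4) = -q^(1/2) - q^(3/2) - q^(5/2) + q^(9/2)  [13 crossings, <D> = -A^-3 + A^5 + A^9 + A^13, w = +5]
D5 (bracket -A^-3 + A^5 + A^9 + A^13; 11 crossings at w = +5): V = -q^(1/2) - q^(3/2) - q^(5/2) + q^(9/2)
note: one V(q) for all 5 diagrams — one class (guaranteed)


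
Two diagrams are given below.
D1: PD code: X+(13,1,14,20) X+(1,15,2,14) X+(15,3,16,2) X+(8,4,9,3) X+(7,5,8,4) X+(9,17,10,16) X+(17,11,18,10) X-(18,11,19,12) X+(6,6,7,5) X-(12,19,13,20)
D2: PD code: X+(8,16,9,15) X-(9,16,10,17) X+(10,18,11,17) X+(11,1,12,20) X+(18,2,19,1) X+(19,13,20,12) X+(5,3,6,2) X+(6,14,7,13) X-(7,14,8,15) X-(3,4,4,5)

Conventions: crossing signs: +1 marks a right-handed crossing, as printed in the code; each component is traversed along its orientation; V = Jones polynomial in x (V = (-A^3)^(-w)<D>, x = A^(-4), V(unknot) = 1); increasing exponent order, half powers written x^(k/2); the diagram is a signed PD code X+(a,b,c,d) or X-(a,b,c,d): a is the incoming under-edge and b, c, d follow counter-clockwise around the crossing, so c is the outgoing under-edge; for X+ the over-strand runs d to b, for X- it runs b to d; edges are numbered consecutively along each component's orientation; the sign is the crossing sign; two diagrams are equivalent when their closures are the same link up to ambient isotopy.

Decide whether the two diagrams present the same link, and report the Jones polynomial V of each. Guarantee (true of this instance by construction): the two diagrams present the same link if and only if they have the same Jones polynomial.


same link: yes
V(D1) = x + x^3 - x^4  [10 crossings, <D> = -A^2 + A^6 + A^14, w = +6]
V(D2) = x + x^3 - x^4  [10 crossings, <D> = -A^-4 + 1 + A^8, w = +4]
insight: all 2 diagrams share one V(x), hence one class


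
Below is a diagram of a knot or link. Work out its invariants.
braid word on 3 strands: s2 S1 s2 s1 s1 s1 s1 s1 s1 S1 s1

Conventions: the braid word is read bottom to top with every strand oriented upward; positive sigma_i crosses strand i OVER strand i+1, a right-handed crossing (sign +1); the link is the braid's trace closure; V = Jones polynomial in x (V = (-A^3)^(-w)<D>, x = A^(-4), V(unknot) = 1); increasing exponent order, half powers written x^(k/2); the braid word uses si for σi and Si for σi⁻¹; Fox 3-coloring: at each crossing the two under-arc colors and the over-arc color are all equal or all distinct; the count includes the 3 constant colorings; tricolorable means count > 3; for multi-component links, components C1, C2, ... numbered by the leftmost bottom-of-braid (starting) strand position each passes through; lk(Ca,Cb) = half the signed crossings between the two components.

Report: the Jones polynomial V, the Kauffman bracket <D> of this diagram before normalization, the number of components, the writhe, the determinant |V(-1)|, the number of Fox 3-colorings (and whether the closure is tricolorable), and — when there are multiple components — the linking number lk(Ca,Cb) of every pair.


V = -x^(5/2) + x^(7/2) - 2x^(9/2) + 2x^(11/2) - 3x^(13/2) + 3x^(15/2) - 2x^(17/2) + x^(19/2) - x^(21/2)
<D> = A^-21 - A^-17 + 2A^-13 - 3A^-9 + 3A^-5 - 2A^-1 + 2A^3 - A^7 + A^11 (w = +7)
2 components over 11 crossings, w = +7
lk(C1,C2): +4
3 Fox colorings among 3^11, |V(-1)| = 16: not tricolorable
why: |V(-1)| = 16: so not tricolorable, since 3 does not divide 16


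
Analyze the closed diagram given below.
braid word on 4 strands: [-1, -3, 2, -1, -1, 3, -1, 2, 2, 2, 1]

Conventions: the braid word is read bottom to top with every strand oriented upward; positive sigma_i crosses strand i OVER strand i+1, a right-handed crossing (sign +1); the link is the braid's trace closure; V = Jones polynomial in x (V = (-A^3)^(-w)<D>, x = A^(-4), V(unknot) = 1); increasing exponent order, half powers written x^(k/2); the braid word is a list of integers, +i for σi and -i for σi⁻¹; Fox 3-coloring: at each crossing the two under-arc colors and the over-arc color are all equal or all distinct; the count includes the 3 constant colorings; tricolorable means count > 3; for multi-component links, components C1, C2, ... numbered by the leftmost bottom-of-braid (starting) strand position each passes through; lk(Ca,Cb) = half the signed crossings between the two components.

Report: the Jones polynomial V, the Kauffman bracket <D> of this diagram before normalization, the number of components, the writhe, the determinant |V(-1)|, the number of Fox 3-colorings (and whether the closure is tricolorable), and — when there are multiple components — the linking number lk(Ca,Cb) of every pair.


V = -x^-3 + x^-2 - x^-1 + 3 - x + x^2 - x^3
<D> = A^-9 - A^-5 + A^-1 - 3A^3 + A^7 - A^11 + A^15 (w = +1)
1 component over 11 crossings, w = +1
27 Fox colorings among 3^11, |V(-1)| = 9: tricolorable
why: det 9 = |V(-1)|; divisible by 3, so tricolorable


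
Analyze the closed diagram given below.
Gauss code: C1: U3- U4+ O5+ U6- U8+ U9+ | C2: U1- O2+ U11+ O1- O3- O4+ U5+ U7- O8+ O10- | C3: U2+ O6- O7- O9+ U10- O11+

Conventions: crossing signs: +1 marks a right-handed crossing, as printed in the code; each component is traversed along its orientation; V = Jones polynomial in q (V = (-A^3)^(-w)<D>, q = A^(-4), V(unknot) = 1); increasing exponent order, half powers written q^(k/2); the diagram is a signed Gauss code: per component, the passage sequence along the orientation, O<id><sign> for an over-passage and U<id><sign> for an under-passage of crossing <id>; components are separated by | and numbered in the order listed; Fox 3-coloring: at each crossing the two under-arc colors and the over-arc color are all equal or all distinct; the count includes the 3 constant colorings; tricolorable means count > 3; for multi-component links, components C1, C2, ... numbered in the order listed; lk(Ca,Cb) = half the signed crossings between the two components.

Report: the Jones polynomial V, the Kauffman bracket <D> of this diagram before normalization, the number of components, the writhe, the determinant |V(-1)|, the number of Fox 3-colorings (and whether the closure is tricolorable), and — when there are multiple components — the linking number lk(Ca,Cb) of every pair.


Jones polynomial: V(q) = -q^-3 + 2q^-2 - 2q^-1 + 4 - 2q + 3q^2 - q^3 + q^4
<D> = -A^-13 + A^-9 - 3A^-5 + 2A^-1 - 4A^3 + 2A^7 - 2A^11 + A^15; writhe +1
components 3, writhe +1 (11 crossings)
linking number lk(C1,C2) = +1
lk(C1,C3): 0
lk(C2,C3) = 0
3-colorings: 3 of 3^11, det 16 — not tricolorable
note: det 16 = |V(-1)|; not divisible by 3, so not tricolorable


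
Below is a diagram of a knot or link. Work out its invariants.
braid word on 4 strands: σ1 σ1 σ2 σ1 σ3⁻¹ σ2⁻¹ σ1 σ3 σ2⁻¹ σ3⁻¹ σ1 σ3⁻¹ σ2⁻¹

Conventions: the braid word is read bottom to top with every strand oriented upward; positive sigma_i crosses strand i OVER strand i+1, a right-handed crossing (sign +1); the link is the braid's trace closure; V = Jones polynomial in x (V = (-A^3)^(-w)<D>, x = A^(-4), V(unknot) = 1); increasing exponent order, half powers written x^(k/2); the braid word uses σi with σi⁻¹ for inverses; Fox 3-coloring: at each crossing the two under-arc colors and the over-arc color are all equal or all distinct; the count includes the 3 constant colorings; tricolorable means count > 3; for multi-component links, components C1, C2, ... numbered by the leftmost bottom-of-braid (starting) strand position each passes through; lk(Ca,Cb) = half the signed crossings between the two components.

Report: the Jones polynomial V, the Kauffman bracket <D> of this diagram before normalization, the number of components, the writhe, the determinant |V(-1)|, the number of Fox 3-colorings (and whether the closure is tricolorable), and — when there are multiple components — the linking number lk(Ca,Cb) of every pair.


V(x) = -x^-4 + 2x^-3 - 3x^-2 + 4x^-1 - 4 + 5x - 3x^2 + 3x^3 - 2x^4
bracket: 2A^-13 - 3A^-9 + 3A^-5 - 5A^-1 + 4A^3 - 4A^7 + 3A^11 - 2A^15 + A^19, w = +1
1 component, writhe +1, over 13 crossings
det 27, colorings 9 of 3^13 — tricolorable
observation: w = +1 (over 13 crossings) is diagram-only; (-A^3)^(-1) removes it from V
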